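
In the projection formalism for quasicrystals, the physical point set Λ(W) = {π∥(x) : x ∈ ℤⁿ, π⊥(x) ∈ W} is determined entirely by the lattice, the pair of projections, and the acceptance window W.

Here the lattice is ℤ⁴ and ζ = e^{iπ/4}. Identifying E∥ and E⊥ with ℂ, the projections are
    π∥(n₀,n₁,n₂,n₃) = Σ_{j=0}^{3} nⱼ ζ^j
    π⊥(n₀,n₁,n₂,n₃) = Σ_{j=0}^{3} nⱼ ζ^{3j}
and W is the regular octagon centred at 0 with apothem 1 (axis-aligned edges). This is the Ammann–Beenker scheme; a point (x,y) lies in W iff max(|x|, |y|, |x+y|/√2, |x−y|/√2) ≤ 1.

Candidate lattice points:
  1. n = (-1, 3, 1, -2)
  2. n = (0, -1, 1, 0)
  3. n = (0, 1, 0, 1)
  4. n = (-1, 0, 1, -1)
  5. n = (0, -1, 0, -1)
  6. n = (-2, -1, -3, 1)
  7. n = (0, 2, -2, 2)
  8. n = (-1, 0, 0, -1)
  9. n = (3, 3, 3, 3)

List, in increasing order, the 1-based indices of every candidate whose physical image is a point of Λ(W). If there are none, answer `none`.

none

Internal map: ζ^{3j} for j=0..3 gives (1,0), (−√2/2,√2/2), (0,−1), (√2/2,√2/2).
candidate 1: n = (-1, 3, 1, -2) → π⊥ ≈ (-4.53553, -0.29289); max(|x|,|y|,|x±y|/√2) = 4.53553 > 1 ⇒ ∉ W
candidate 2: n = (0, -1, 1, 0) → π⊥ ≈ (+0.70711, -1.70711); max(|x|,|y|,|x±y|/√2) = 1.70711 > 1 ⇒ ∉ W
candidate 3: n = (0, 1, 0, 1) → π⊥ ≈ (+0.00000, +1.41421); max(|x|,|y|,|x±y|/√2) = 1.41421 > 1 ⇒ ∉ W
candidate 4: n = (-1, 0, 1, -1) → π⊥ ≈ (-1.70711, -1.70711); max(|x|,|y|,|x±y|/√2) = 2.41421 > 1 ⇒ ∉ W
candidate 5: n = (0, -1, 0, -1) → π⊥ ≈ (+0.00000, -1.41421); max(|x|,|y|,|x±y|/√2) = 1.41421 > 1 ⇒ ∉ W
candidate 6: n = (-2, -1, -3, 1) → π⊥ ≈ (-0.58579, +3.00000); max(|x|,|y|,|x±y|/√2) = 3.00000 > 1 ⇒ ∉ W
candidate 7: n = (0, 2, -2, 2) → π⊥ ≈ (+0.00000, +4.82843); max(|x|,|y|,|x±y|/√2) = 4.82843 > 1 ⇒ ∉ W
candidate 8: n = (-1, 0, 0, -1) → π⊥ ≈ (-1.70711, -0.70711); max(|x|,|y|,|x±y|/√2) = 1.70711 > 1 ⇒ ∉ W
candidate 9: n = (3, 3, 3, 3) → π⊥ ≈ (+3.00000, +1.24264); max(|x|,|y|,|x±y|/√2) = 3.00000 > 1 ⇒ ∉ W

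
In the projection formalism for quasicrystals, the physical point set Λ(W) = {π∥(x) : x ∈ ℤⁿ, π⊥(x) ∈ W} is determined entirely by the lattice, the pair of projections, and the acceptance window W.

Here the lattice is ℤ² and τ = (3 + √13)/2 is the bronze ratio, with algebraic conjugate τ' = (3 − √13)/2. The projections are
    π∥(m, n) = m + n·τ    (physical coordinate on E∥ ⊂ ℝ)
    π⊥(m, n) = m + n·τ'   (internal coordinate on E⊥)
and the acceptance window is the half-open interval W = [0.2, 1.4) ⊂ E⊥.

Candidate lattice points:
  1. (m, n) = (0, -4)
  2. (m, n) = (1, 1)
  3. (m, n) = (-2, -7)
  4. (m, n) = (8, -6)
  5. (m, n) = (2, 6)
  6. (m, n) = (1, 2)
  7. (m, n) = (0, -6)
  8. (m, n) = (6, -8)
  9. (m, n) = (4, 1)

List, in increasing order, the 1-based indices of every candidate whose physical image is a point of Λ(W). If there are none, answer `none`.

Numerically τ ≈ 3.30278 and τ' = −1/τ ≈ -0.30278.
#1 (0,-4): internal coord 0 + (-4)·τ' = +1.21110; +1.21110 ∈ [0.2, 1.4) → IN Λ
#2 (1,1): internal coord 1 + (1)·τ' = +0.69722; +0.69722 ∈ [0.2, 1.4) → IN Λ
#3 (-2,-7): internal coord -2 + (-7)·τ' = +0.11943; +0.11943 ∉ [0.2, 1.4) → out
#4 (8,-6): internal coord 8 + (-6)·τ' = +9.81665; +9.81665 ∉ [0.2, 1.4) → out
#5 (2,6): internal coord 2 + (6)·τ' = +0.18335; +0.18335 ∉ [0.2, 1.4) → out
#6 (1,2): internal coord 1 + (2)·τ' = +0.39445; +0.39445 ∈ [0.2, 1.4) → IN Λ
#7 (0,-6): internal coord 0 + (-6)·τ' = +1.81665; +1.81665 ∉ [0.2, 1.4) → out
#8 (6,-8): internal coord 6 + (-8)·τ' = +8.42221; +8.42221 ∉ [0.2, 1.4) → out
#9 (4,1): internal coord 4 + (1)·τ' = +3.69722; +3.69722 ∉ [0.2, 1.4) → out

1, 2, 6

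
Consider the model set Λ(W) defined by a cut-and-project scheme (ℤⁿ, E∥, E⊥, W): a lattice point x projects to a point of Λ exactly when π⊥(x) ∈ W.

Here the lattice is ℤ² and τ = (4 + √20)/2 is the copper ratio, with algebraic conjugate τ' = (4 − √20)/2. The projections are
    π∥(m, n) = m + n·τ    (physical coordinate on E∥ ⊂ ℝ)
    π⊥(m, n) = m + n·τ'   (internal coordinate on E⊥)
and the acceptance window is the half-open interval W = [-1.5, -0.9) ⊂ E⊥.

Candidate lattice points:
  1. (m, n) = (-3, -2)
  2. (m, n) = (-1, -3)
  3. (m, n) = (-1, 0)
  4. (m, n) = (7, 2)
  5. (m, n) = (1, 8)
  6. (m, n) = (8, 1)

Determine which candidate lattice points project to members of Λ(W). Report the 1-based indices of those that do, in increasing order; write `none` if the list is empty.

3

Compute τ' = (4−√20)/2 = -0.236068, so π⊥(m,n) = m -0.236068·n.
#1 (-3,-2): internal coord -3 + (-2)·τ' = -2.527864; -2.527864 ∉ [-1.5, -0.9) → out
#2 (-1,-3): internal coord -1 + (-3)·τ' = -0.291796; -0.291796 ∉ [-1.5, -0.9) → out
#3 (-1,0): internal coord -1 + (0)·τ' = -1.000000; -1.000000 ∈ [-1.5, -0.9) → IN Λ
#4 (7,2): internal coord 7 + (2)·τ' = +6.527864; +6.527864 ∉ [-1.5, -0.9) → out
#5 (1,8): internal coord 1 + (8)·τ' = -0.888544; -0.888544 ∉ [-1.5, -0.9) → out
#6 (8,1): internal coord 8 + (1)·τ' = +7.763932; +7.763932 ∉ [-1.5, -0.9) → out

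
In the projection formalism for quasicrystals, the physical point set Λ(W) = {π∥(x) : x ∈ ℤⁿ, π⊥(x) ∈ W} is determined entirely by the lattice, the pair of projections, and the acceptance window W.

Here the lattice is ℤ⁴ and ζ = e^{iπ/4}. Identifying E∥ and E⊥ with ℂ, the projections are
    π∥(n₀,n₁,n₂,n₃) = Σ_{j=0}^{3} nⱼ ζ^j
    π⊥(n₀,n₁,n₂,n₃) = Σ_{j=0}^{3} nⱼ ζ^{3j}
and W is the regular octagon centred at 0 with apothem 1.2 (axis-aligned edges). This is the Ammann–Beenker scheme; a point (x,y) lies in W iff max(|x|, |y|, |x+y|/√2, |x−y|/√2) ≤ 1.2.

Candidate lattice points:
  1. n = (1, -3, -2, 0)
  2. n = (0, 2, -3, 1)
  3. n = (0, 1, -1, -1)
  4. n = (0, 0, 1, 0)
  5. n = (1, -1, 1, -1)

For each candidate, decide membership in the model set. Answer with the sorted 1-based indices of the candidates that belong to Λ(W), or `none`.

4

With ζ = e^{iπ/4} the internal vectors are ζ^0,ζ^3,ζ^6,ζ^9.
#1 (1, -3, -2, 0): internal (3.1213, -0.1213); octagon support 3.1213 vs apothem 1.2 → ∉ W
#2 (0, 2, -3, 1): internal (-0.7071, 5.1213); octagon support 5.1213 vs apothem 1.2 → ∉ W
#3 (0, 1, -1, -1): internal (-1.4142, 1.0000); octagon support 1.7071 vs apothem 1.2 → ∉ W
#4 (0, 0, 1, 0): internal (0.0000, -1.0000); octagon support 1.0000 vs apothem 1.2 → ∈ W
#5 (1, -1, 1, -1): internal (1.0000, -2.4142); octagon support 2.4142 vs apothem 1.2 → ∉ W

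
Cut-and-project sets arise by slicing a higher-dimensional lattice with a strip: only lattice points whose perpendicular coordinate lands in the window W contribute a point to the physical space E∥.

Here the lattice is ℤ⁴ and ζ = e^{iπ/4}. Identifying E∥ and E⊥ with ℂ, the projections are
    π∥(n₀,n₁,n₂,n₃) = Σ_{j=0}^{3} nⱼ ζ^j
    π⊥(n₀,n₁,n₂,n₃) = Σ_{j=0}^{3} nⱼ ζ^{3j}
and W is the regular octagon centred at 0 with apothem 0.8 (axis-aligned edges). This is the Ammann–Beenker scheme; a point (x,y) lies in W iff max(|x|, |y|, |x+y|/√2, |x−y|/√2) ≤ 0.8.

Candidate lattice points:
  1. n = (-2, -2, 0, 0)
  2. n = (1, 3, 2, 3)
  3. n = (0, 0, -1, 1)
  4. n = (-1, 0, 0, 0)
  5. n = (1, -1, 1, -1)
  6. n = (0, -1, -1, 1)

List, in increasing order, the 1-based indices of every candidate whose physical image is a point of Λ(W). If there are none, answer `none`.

none

Internal map: ζ^{3j} for j=0..3 gives (1,0), (−√2/2,√2/2), (0,−1), (√2/2,√2/2).
#1 (-2, -2, 0, 0): internal (-0.585786, -1.414214); octagon support 1.414214 vs apothem 0.8 → ∉ W
#2 (1, 3, 2, 3): internal (1.000000, 2.242641); octagon support 2.292893 vs apothem 0.8 → ∉ W
#3 (0, 0, -1, 1): internal (0.707107, 1.707107); octagon support 1.707107 vs apothem 0.8 → ∉ W
#4 (-1, 0, 0, 0): internal (-1.000000, 0.000000); octagon support 1.000000 vs apothem 0.8 → ∉ W
#5 (1, -1, 1, -1): internal (1.000000, -2.414214); octagon support 2.414214 vs apothem 0.8 → ∉ W
#6 (0, -1, -1, 1): internal (1.414214, 1.000000); octagon support 1.707107 vs apothem 0.8 → ∉ W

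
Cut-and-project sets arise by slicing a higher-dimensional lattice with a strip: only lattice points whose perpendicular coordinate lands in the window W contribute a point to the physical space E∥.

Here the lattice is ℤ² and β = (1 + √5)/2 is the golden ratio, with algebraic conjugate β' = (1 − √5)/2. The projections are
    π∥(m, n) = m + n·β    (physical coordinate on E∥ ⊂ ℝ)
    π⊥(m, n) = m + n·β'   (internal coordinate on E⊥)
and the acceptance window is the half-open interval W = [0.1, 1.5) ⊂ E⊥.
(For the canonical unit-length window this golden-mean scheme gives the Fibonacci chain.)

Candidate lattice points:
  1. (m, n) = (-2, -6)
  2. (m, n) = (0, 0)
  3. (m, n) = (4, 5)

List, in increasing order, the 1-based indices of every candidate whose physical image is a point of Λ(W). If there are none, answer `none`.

Numerically β ≈ 1.61803 and β' = −1/β ≈ -0.61803.
candidate 1: (m,n)=(-2,-6) → π∥ = -2-6·β ≈ -11.70820, π⊥ = -2-6·β' ≈ 1.70820 ∉ [0.1, 1.5) ⇒ out
candidate 2: (m,n)=(0,0) → π∥ = 0+0·β ≈ 0.00000, π⊥ = 0+0·β' ≈ 0.00000 ∉ [0.1, 1.5) ⇒ out
candidate 3: (m,n)=(4,5) → π∥ = 4+5·β ≈ 12.09017, π⊥ = 4+5·β' ≈ 0.90983 ∈ [0.1, 1.5) ⇒ IN Λ

3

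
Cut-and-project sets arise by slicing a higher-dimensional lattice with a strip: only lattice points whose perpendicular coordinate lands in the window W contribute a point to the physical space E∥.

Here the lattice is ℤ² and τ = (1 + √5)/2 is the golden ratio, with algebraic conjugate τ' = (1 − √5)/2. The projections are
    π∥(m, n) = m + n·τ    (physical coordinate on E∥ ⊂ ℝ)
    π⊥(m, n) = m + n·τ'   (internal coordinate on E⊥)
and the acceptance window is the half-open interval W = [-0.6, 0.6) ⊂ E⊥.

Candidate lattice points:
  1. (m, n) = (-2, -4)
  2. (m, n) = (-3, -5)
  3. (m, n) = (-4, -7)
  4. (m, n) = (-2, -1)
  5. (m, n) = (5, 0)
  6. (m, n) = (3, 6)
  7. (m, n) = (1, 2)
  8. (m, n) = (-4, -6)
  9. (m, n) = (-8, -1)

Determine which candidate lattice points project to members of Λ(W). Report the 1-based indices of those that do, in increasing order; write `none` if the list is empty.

1, 2, 3, 7, 8

Numerically τ ≈ 1.618034 and τ' = −1/τ ≈ -0.618034.
candidate 1: (m,n)=(-2,-4) → π∥ = -2-4·τ ≈ -8.472136, π⊥ = -2-4·τ' ≈ 0.472136 ∈ [-0.6, 0.6) ⇒ IN Λ
candidate 2: (m,n)=(-3,-5) → π∥ = -3-5·τ ≈ -11.090170, π⊥ = -3-5·τ' ≈ 0.090170 ∈ [-0.6, 0.6) ⇒ IN Λ
candidate 3: (m,n)=(-4,-7) → π∥ = -4-7·τ ≈ -15.326238, π⊥ = -4-7·τ' ≈ 0.326238 ∈ [-0.6, 0.6) ⇒ IN Λ
candidate 4: (m,n)=(-2,-1) → π∥ = -2-1·τ ≈ -3.618034, π⊥ = -2-1·τ' ≈ -1.381966 ∉ [-0.6, 0.6) ⇒ out
candidate 5: (m,n)=(5,0) → π∥ = 5+0·τ ≈ 5.000000, π⊥ = 5+0·τ' ≈ 5.000000 ∉ [-0.6, 0.6) ⇒ out
candidate 6: (m,n)=(3,6) → π∥ = 3+6·τ ≈ 12.708204, π⊥ = 3+6·τ' ≈ -0.708204 ∉ [-0.6, 0.6) ⇒ out
candidate 7: (m,n)=(1,2) → π∥ = 1+2·τ ≈ 4.236068, π⊥ = 1+2·τ' ≈ -0.236068 ∈ [-0.6, 0.6) ⇒ IN Λ
candidate 8: (m,n)=(-4,-6) → π∥ = -4-6·τ ≈ -13.708204, π⊥ = -4-6·τ' ≈ -0.291796 ∈ [-0.6, 0.6) ⇒ IN Λ
candidate 9: (m,n)=(-8,-1) → π∥ = -8-1·τ ≈ -9.618034, π⊥ = -8-1·τ' ≈ -7.381966 ∉ [-0.6, 0.6) ⇒ out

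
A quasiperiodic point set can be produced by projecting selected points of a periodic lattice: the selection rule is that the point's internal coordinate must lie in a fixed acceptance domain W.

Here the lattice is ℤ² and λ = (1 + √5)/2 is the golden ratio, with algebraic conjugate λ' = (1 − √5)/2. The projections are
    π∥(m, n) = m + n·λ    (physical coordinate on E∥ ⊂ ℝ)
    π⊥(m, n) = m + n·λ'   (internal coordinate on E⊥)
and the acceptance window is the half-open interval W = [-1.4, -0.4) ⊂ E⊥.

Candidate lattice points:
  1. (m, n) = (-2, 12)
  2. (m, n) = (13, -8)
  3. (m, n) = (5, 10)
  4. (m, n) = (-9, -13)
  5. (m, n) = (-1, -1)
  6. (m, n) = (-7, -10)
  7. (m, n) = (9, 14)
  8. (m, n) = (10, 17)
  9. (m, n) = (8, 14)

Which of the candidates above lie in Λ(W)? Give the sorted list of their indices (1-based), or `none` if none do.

3, 4, 6, 8, 9

Numerically λ ≈ 1.61803 and λ' = −1/λ ≈ -0.61803.
[1] lift (-2,12): star map gives -9.41641; window check -1.4 ≤ -9.41641 < -0.4 is false → out
[2] lift (13,-8): star map gives 17.94427; window check -1.4 ≤ 17.94427 < -0.4 is false → out
[3] lift (5,10): star map gives -1.18034; window check -1.4 ≤ -1.18034 < -0.4 is true → IN Λ
[4] lift (-9,-13): star map gives -0.96556; window check -1.4 ≤ -0.96556 < -0.4 is true → IN Λ
[5] lift (-1,-1): star map gives -0.38197; window check -1.4 ≤ -0.38197 < -0.4 is false → out
[6] lift (-7,-10): star map gives -0.81966; window check -1.4 ≤ -0.81966 < -0.4 is true → IN Λ
[7] lift (9,14): star map gives 0.34752; window check -1.4 ≤ 0.34752 < -0.4 is false → out
[8] lift (10,17): star map gives -0.50658; window check -1.4 ≤ -0.50658 < -0.4 is true → IN Λ
[9] lift (8,14): star map gives -0.65248; window check -1.4 ≤ -0.65248 < -0.4 is true → IN Λ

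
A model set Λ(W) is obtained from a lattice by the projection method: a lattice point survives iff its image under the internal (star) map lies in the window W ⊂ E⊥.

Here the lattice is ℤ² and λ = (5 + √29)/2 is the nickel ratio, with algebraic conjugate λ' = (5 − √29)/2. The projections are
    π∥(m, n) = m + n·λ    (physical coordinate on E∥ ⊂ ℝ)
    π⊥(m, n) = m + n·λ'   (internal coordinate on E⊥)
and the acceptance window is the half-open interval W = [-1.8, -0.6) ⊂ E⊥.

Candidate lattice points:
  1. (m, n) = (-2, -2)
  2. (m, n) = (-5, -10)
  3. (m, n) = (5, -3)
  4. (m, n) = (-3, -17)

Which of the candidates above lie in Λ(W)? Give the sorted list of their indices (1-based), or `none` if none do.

1

λ' = (5−√29)/2 ≈ -0.192582.
#1 (-2,-2): internal coord -2 + (-2)·λ' = -1.614835; -1.614835 ∈ [-1.8, -0.6) → IN Λ
#2 (-5,-10): internal coord -5 + (-10)·λ' = -3.074176; -3.074176 ∉ [-1.8, -0.6) → out
#3 (5,-3): internal coord 5 + (-3)·λ' = +5.577747; +5.577747 ∉ [-1.8, -0.6) → out
#4 (-3,-17): internal coord -3 + (-17)·λ' = +0.273901; +0.273901 ∉ [-1.8, -0.6) → out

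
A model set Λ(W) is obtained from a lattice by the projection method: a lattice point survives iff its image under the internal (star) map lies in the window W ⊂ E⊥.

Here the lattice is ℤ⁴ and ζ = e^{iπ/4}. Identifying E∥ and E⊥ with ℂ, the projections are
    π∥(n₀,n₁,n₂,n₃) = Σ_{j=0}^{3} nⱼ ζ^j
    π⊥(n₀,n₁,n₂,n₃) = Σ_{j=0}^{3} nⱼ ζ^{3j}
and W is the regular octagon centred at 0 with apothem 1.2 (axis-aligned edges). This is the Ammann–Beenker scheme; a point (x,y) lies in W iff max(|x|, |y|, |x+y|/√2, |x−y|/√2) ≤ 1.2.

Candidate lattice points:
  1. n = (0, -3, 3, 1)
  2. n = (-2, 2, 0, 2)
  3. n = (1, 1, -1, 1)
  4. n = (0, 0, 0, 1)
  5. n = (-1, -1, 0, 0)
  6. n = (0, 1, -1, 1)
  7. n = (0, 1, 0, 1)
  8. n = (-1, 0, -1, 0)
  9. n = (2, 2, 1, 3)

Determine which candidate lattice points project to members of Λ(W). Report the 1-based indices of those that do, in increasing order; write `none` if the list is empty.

4, 5

π⊥(n) = n₀ + n₁ζ³ + n₂ζ⁶ + n₃ζ⁹ where ζ = e^{iπ/4}.
candidate 1: n = (0, -3, 3, 1) → π⊥ ≈ (+2.8284, -4.4142); max(|x|,|y|,|x±y|/√2) = 5.1213 > 1.2 ⇒ ∉ W
candidate 2: n = (-2, 2, 0, 2) → π⊥ ≈ (-2.0000, +2.8284); max(|x|,|y|,|x±y|/√2) = 3.4142 > 1.2 ⇒ ∉ W
candidate 3: n = (1, 1, -1, 1) → π⊥ ≈ (+1.0000, +2.4142); max(|x|,|y|,|x±y|/√2) = 2.4142 > 1.2 ⇒ ∉ W
candidate 4: n = (0, 0, 0, 1) → π⊥ ≈ (+0.7071, +0.7071); max(|x|,|y|,|x±y|/√2) = 1.0000 ≤ 1.2 ⇒ ∈ W
candidate 5: n = (-1, -1, 0, 0) → π⊥ ≈ (-0.2929, -0.7071); max(|x|,|y|,|x±y|/√2) = 0.7071 ≤ 1.2 ⇒ ∈ W
candidate 6: n = (0, 1, -1, 1) → π⊥ ≈ (+0.0000, +2.4142); max(|x|,|y|,|x±y|/√2) = 2.4142 > 1.2 ⇒ ∉ W
candidate 7: n = (0, 1, 0, 1) → π⊥ ≈ (+0.0000, +1.4142); max(|x|,|y|,|x±y|/√2) = 1.4142 > 1.2 ⇒ ∉ W
candidate 8: n = (-1, 0, -1, 0) → π⊥ ≈ (-1.0000, +1.0000); max(|x|,|y|,|x±y|/√2) = 1.4142 > 1.2 ⇒ ∉ W
candidate 9: n = (2, 2, 1, 3) → π⊥ ≈ (+2.7071, +2.5355); max(|x|,|y|,|x±y|/√2) = 3.7071 > 1.2 ⇒ ∉ W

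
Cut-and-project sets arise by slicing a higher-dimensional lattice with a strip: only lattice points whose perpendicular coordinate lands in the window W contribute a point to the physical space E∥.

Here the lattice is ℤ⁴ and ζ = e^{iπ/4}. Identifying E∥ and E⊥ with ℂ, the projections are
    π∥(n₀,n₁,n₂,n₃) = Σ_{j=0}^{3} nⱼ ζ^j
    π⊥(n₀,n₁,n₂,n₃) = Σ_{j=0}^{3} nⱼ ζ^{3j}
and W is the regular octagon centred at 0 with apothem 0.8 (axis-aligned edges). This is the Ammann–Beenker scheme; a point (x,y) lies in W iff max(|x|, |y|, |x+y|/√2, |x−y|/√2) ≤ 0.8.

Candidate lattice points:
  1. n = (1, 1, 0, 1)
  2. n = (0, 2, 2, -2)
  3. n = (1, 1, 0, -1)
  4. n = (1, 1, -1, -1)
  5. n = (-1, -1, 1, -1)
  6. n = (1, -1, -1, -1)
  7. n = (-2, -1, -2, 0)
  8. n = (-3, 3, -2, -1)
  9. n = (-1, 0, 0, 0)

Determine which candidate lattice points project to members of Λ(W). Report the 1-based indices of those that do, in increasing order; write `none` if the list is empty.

π⊥(n) = n₀ + n₁ζ³ + n₂ζ⁶ + n₃ζ⁹ where ζ = e^{iπ/4}.
#1 (1, 1, 0, 1): internal (1.00000, 1.41421); octagon support 1.70711 vs apothem 0.8 → ∉ W
#2 (0, 2, 2, -2): internal (-2.82843, -2.00000); octagon support 3.41421 vs apothem 0.8 → ∉ W
#3 (1, 1, 0, -1): internal (-0.41421, 0.00000); octagon support 0.41421 vs apothem 0.8 → ∈ W
#4 (1, 1, -1, -1): internal (-0.41421, 1.00000); octagon support 1.00000 vs apothem 0.8 → ∉ W
#5 (-1, -1, 1, -1): internal (-1.00000, -2.41421); octagon support 2.41421 vs apothem 0.8 → ∉ W
#6 (1, -1, -1, -1): internal (1.00000, -0.41421); octagon support 1.00000 vs apothem 0.8 → ∉ W
#7 (-2, -1, -2, 0): internal (-1.29289, 1.29289); octagon support 1.82843 vs apothem 0.8 → ∉ W
#8 (-3, 3, -2, -1): internal (-5.82843, 3.41421); octagon support 6.53553 vs apothem 0.8 → ∉ W
#9 (-1, 0, 0, 0): internal (-1.00000, 0.00000); octagon support 1.00000 vs apothem 0.8 → ∉ W

3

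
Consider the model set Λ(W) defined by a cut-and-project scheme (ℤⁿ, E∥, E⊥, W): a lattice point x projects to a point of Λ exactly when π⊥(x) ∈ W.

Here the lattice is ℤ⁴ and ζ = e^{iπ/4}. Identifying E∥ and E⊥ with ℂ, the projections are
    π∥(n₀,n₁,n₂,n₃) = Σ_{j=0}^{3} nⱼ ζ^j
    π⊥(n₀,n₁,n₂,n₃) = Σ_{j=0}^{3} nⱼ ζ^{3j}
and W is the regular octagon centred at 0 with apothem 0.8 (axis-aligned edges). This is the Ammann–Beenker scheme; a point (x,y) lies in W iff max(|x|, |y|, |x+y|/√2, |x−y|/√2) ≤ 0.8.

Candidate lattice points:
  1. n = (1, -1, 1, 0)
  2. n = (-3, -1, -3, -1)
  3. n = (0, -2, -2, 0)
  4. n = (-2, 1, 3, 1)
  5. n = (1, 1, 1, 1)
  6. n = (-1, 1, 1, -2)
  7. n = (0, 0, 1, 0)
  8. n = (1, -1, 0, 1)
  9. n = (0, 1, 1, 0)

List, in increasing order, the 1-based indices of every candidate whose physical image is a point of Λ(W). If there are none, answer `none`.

9

π⊥(n) = n₀ + n₁ζ³ + n₂ζ⁶ + n₃ζ⁹ where ζ = e^{iπ/4}.
candidate 1: n = (1, -1, 1, 0) → π⊥ ≈ (+1.7071, -1.7071); max(|x|,|y|,|x±y|/√2) = 2.4142 > 0.8 ⇒ ∉ W
candidate 2: n = (-3, -1, -3, -1) → π⊥ ≈ (-3.0000, +1.5858); max(|x|,|y|,|x±y|/√2) = 3.2426 > 0.8 ⇒ ∉ W
candidate 3: n = (0, -2, -2, 0) → π⊥ ≈ (+1.4142, +0.5858); max(|x|,|y|,|x±y|/√2) = 1.4142 > 0.8 ⇒ ∉ W
candidate 4: n = (-2, 1, 3, 1) → π⊥ ≈ (-2.0000, -1.5858); max(|x|,|y|,|x±y|/√2) = 2.5355 > 0.8 ⇒ ∉ W
candidate 5: n = (1, 1, 1, 1) → π⊥ ≈ (+1.0000, +0.4142); max(|x|,|y|,|x±y|/√2) = 1.0000 > 0.8 ⇒ ∉ W
candidate 6: n = (-1, 1, 1, -2) → π⊥ ≈ (-3.1213, -1.7071); max(|x|,|y|,|x±y|/√2) = 3.4142 > 0.8 ⇒ ∉ W
candidate 7: n = (0, 0, 1, 0) → π⊥ ≈ (+0.0000, -1.0000); max(|x|,|y|,|x±y|/√2) = 1.0000 > 0.8 ⇒ ∉ W
candidate 8: n = (1, -1, 0, 1) → π⊥ ≈ (+2.4142, +0.0000); max(|x|,|y|,|x±y|/√2) = 2.4142 > 0.8 ⇒ ∉ W
candidate 9: n = (0, 1, 1, 0) → π⊥ ≈ (-0.7071, -0.2929); max(|x|,|y|,|x±y|/√2) = 0.7071 ≤ 0.8 ⇒ ∈ W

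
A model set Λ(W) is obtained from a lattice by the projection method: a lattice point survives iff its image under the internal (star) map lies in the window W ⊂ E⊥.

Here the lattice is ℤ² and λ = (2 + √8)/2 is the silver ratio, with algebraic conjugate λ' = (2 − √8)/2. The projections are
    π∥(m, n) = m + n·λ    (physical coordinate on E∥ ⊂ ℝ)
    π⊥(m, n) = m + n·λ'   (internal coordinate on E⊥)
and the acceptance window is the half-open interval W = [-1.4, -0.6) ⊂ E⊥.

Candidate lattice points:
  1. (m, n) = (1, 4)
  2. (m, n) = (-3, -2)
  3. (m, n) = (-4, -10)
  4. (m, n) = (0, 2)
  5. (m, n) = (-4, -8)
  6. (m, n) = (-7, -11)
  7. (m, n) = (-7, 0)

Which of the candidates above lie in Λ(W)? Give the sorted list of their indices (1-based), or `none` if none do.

1, 4, 5

Compute λ' = (2−√8)/2 = -0.4142, so π⊥(m,n) = m -0.4142·n.
#1 (1,4): internal coord 1 + (4)·λ' = -0.6569; -0.6569 ∈ [-1.4, -0.6) → IN Λ
#2 (-3,-2): internal coord -3 + (-2)·λ' = -2.1716; -2.1716 ∉ [-1.4, -0.6) → out
#3 (-4,-10): internal coord -4 + (-10)·λ' = +0.1421; +0.1421 ∉ [-1.4, -0.6) → out
#4 (0,2): internal coord 0 + (2)·λ' = -0.8284; -0.8284 ∈ [-1.4, -0.6) → IN Λ
#5 (-4,-8): internal coord -4 + (-8)·λ' = -0.6863; -0.6863 ∈ [-1.4, -0.6) → IN Λ
#6 (-7,-11): internal coord -7 + (-11)·λ' = -2.4437; -2.4437 ∉ [-1.4, -0.6) → out
#7 (-7,0): internal coord -7 + (0)·λ' = -7.0000; -7.0000 ∉ [-1.4, -0.6) → out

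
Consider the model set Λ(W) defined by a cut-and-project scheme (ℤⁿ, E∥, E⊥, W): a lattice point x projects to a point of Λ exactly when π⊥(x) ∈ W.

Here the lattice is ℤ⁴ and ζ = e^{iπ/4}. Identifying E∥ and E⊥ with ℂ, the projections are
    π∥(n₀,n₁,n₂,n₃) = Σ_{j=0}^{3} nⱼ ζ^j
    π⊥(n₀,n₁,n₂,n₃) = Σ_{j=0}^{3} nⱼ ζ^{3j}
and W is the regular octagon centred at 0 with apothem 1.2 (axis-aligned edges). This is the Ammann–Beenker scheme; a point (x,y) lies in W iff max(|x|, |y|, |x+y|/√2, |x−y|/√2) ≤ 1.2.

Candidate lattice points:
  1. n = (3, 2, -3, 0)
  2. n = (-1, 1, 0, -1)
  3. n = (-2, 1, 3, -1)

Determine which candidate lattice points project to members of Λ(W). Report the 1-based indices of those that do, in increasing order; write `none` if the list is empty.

none

Internal map: ζ^{3j} for j=0..3 gives (1,0), (−√2/2,√2/2), (0,−1), (√2/2,√2/2).
#1 (3, 2, -3, 0): internal (1.5858, 4.4142); octagon support 4.4142 vs apothem 1.2 → ∉ W
#2 (-1, 1, 0, -1): internal (-2.4142, 0.0000); octagon support 2.4142 vs apothem 1.2 → ∉ W
#3 (-2, 1, 3, -1): internal (-3.4142, -3.0000); octagon support 4.5355 vs apothem 1.2 → ∉ W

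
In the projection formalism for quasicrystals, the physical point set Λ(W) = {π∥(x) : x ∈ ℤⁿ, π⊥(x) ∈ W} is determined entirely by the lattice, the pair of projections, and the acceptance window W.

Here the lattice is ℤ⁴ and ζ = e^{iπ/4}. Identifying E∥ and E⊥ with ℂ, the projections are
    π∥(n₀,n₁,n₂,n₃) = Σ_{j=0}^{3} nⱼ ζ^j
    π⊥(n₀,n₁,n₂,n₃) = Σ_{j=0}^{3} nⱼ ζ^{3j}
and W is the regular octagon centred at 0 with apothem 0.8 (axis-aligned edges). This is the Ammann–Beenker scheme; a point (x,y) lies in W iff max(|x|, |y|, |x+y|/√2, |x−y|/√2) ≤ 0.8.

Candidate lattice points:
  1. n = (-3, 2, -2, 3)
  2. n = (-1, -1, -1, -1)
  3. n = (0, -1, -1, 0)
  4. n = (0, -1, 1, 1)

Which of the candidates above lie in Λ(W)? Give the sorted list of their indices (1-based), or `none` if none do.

Internal map: ζ^{3j} for j=0..3 gives (1,0), (−√2/2,√2/2), (0,−1), (√2/2,√2/2).
#1 (-3, 2, -2, 3): internal (-2.29289, 5.53553); octagon support 5.53553 vs apothem 0.8 → ∉ W
#2 (-1, -1, -1, -1): internal (-1.00000, -0.41421); octagon support 1.00000 vs apothem 0.8 → ∉ W
#3 (0, -1, -1, 0): internal (0.70711, 0.29289); octagon support 0.70711 vs apothem 0.8 → ∈ W
#4 (0, -1, 1, 1): internal (1.41421, -1.00000); octagon support 1.70711 vs apothem 0.8 → ∉ W

3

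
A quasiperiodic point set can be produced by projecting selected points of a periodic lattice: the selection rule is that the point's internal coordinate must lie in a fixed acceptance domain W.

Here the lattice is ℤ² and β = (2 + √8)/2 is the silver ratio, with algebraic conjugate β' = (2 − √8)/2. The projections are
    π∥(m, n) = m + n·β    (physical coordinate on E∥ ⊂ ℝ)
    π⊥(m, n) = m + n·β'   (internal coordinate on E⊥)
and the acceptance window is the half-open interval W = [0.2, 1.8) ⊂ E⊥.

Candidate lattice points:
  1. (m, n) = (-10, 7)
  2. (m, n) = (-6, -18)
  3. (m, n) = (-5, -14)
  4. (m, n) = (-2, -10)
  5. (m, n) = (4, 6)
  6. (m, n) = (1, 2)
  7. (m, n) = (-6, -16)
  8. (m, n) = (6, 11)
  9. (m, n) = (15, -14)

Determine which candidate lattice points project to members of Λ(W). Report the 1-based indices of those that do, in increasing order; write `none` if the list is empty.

2, 3, 5, 7, 8

β' = (2−√8)/2 ≈ -0.41421.
#1 (-10,7): internal coord -10 + (7)·β' = -12.89949; -12.89949 ∉ [0.2, 1.8) → out
#2 (-6,-18): internal coord -6 + (-18)·β' = +1.45584; +1.45584 ∈ [0.2, 1.8) → IN Λ
#3 (-5,-14): internal coord -5 + (-14)·β' = +0.79899; +0.79899 ∈ [0.2, 1.8) → IN Λ
#4 (-2,-10): internal coord -2 + (-10)·β' = +2.14214; +2.14214 ∉ [0.2, 1.8) → out
#5 (4,6): internal coord 4 + (6)·β' = +1.51472; +1.51472 ∈ [0.2, 1.8) → IN Λ
#6 (1,2): internal coord 1 + (2)·β' = +0.17157; +0.17157 ∉ [0.2, 1.8) → out
#7 (-6,-16): internal coord -6 + (-16)·β' = +0.62742; +0.62742 ∈ [0.2, 1.8) → IN Λ
#8 (6,11): internal coord 6 + (11)·β' = +1.44365; +1.44365 ∈ [0.2, 1.8) → IN Λ
#9 (15,-14): internal coord 15 + (-14)·β' = +20.79899; +20.79899 ∉ [0.2, 1.8) → out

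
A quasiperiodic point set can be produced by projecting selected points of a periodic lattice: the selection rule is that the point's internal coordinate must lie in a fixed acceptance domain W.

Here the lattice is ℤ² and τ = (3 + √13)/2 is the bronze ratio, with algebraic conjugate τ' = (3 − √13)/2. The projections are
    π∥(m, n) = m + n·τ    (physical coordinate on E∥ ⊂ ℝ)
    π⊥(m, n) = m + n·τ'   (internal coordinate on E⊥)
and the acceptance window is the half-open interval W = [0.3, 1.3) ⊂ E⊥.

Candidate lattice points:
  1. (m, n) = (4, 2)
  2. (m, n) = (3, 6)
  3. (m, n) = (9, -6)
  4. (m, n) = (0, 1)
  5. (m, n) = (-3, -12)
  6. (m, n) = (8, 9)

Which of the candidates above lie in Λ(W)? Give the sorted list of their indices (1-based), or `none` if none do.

Compute τ' = (3−√13)/2 = -0.3028, so π⊥(m,n) = m -0.3028·n.
[1] lift (4,2): star map gives 3.3944; window check 0.3 ≤ 3.3944 < 1.3 is false → out
[2] lift (3,6): star map gives 1.1833; window check 0.3 ≤ 1.1833 < 1.3 is true → IN Λ
[3] lift (9,-6): star map gives 10.8167; window check 0.3 ≤ 10.8167 < 1.3 is false → out
[4] lift (0,1): star map gives -0.3028; window check 0.3 ≤ -0.3028 < 1.3 is false → out
[5] lift (-3,-12): star map gives 0.6333; window check 0.3 ≤ 0.6333 < 1.3 is true → IN Λ
[6] lift (8,9): star map gives 5.2750; window check 0.3 ≤ 5.2750 < 1.3 is false → out

2, 5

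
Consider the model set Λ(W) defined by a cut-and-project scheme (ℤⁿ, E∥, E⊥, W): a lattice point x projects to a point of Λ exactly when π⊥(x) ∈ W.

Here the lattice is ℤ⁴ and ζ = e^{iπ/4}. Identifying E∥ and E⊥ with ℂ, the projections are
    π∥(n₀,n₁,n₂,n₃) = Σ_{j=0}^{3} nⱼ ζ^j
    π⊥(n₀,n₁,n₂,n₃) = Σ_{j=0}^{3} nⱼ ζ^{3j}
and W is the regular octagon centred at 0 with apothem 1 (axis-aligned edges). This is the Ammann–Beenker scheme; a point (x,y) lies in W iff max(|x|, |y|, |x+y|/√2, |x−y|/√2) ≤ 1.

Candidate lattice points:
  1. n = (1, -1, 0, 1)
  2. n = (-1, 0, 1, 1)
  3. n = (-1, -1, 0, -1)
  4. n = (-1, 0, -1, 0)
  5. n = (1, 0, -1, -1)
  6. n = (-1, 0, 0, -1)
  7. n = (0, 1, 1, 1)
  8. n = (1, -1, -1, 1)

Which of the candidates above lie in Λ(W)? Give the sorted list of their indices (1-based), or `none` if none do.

π⊥(n) = n₀ + n₁ζ³ + n₂ζ⁶ + n₃ζ⁹ where ζ = e^{iπ/4}.
candidate 1: n = (1, -1, 0, 1) → π⊥ ≈ (+2.414214, +0.000000); max(|x|,|y|,|x±y|/√2) = 2.414214 > 1 ⇒ ∉ W
candidate 2: n = (-1, 0, 1, 1) → π⊥ ≈ (-0.292893, -0.292893); max(|x|,|y|,|x±y|/√2) = 0.414214 ≤ 1 ⇒ ∈ W
candidate 3: n = (-1, -1, 0, -1) → π⊥ ≈ (-1.000000, -1.414214); max(|x|,|y|,|x±y|/√2) = 1.707107 > 1 ⇒ ∉ W
candidate 4: n = (-1, 0, -1, 0) → π⊥ ≈ (-1.000000, +1.000000); max(|x|,|y|,|x±y|/√2) = 1.414214 > 1 ⇒ ∉ W
candidate 5: n = (1, 0, -1, -1) → π⊥ ≈ (+0.292893, +0.292893); max(|x|,|y|,|x±y|/√2) = 0.414214 ≤ 1 ⇒ ∈ W
candidate 6: n = (-1, 0, 0, -1) → π⊥ ≈ (-1.707107, -0.707107); max(|x|,|y|,|x±y|/√2) = 1.707107 > 1 ⇒ ∉ W
candidate 7: n = (0, 1, 1, 1) → π⊥ ≈ (+0.000000, +0.414214); max(|x|,|y|,|x±y|/√2) = 0.414214 ≤ 1 ⇒ ∈ W
candidate 8: n = (1, -1, -1, 1) → π⊥ ≈ (+2.414214, +1.000000); max(|x|,|y|,|x±y|/√2) = 2.414214 > 1 ⇒ ∉ W

2, 5, 7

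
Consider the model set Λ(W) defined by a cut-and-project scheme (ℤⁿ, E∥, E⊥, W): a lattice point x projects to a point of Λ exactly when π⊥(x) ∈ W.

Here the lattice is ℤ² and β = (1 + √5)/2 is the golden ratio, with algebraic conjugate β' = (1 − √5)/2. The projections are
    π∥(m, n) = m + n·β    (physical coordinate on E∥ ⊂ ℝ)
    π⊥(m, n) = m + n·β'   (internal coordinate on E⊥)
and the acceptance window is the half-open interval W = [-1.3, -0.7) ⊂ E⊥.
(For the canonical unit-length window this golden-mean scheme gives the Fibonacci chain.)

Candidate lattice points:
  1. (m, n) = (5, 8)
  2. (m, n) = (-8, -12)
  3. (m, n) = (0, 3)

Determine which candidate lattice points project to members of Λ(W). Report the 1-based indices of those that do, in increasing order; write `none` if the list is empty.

β' = (1−√5)/2 ≈ -0.61803.
candidate 1: (m,n)=(5,8) → π∥ = 5+8·β ≈ 17.94427, π⊥ = 5+8·β' ≈ 0.05573 ∉ [-1.3, -0.7) ⇒ out
candidate 2: (m,n)=(-8,-12) → π∥ = -8-12·β ≈ -27.41641, π⊥ = -8-12·β' ≈ -0.58359 ∉ [-1.3, -0.7) ⇒ out
candidate 3: (m,n)=(0,3) → π∥ = 0+3·β ≈ 4.85410, π⊥ = 0+3·β' ≈ -1.85410 ∉ [-1.3, -0.7) ⇒ out

none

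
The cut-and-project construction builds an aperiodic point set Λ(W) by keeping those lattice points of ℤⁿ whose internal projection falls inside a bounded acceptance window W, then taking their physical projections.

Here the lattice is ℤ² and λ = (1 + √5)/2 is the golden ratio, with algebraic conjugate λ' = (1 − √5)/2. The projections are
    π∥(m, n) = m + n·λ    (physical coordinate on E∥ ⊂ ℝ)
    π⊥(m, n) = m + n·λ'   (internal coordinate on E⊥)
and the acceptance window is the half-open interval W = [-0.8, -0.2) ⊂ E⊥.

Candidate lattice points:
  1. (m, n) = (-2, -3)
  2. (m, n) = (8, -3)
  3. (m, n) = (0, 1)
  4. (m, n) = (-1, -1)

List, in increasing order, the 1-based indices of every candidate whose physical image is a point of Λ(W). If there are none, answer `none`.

Numerically λ ≈ 1.6180 and λ' = −1/λ ≈ -0.6180.
#1 (-2,-3): internal coord -2 + (-3)·λ' = -0.1459; -0.1459 ∉ [-0.8, -0.2) → out
#2 (8,-3): internal coord 8 + (-3)·λ' = +9.8541; +9.8541 ∉ [-0.8, -0.2) → out
#3 (0,1): internal coord 0 + (1)·λ' = -0.6180; -0.6180 ∈ [-0.8, -0.2) → IN Λ
#4 (-1,-1): internal coord -1 + (-1)·λ' = -0.3820; -0.3820 ∈ [-0.8, -0.2) → IN Λ

3, 4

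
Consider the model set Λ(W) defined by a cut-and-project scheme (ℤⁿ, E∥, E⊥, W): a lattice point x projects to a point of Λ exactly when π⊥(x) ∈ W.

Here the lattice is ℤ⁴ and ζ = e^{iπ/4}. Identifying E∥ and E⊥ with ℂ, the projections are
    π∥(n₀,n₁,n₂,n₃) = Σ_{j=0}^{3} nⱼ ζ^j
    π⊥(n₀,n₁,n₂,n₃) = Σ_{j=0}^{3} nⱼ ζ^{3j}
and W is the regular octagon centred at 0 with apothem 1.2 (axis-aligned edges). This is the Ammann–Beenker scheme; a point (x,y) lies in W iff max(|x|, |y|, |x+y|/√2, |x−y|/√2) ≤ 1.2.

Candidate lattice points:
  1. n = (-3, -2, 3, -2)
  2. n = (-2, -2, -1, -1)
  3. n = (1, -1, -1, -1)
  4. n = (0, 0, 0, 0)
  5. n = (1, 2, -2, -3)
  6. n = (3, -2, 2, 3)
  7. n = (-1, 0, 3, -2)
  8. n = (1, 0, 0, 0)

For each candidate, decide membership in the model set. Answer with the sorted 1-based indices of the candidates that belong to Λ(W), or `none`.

With ζ = e^{iπ/4} the internal vectors are ζ^0,ζ^3,ζ^6,ζ^9.
#1 (-3, -2, 3, -2): internal (-3.000000, -5.828427); octagon support 6.242641 vs apothem 1.2 → ∉ W
#2 (-2, -2, -1, -1): internal (-1.292893, -1.121320); octagon support 1.707107 vs apothem 1.2 → ∉ W
#3 (1, -1, -1, -1): internal (1.000000, -0.414214); octagon support 1.000000 vs apothem 1.2 → ∈ W
#4 (0, 0, 0, 0): internal (0.000000, 0.000000); octagon support 0.000000 vs apothem 1.2 → ∈ W
#5 (1, 2, -2, -3): internal (-2.535534, 1.292893); octagon support 2.707107 vs apothem 1.2 → ∉ W
#6 (3, -2, 2, 3): internal (6.535534, -1.292893); octagon support 6.535534 vs apothem 1.2 → ∉ W
#7 (-1, 0, 3, -2): internal (-2.414214, -4.414214); octagon support 4.828427 vs apothem 1.2 → ∉ W
#8 (1, 0, 0, 0): internal (1.000000, 0.000000); octagon support 1.000000 vs apothem 1.2 → ∈ W

3, 4, 8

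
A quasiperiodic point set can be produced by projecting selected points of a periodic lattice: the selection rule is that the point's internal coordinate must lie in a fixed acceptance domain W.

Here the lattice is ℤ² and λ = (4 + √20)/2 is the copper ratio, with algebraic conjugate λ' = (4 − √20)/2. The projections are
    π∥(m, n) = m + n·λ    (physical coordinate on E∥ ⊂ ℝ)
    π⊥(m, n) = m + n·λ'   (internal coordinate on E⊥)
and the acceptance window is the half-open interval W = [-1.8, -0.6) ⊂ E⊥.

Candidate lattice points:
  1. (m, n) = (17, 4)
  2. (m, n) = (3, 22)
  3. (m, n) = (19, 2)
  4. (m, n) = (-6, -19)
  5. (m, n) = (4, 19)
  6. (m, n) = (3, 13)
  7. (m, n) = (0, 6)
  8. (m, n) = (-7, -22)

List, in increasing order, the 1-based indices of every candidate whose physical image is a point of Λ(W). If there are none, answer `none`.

Compute λ' = (4−√20)/2 = -0.2361, so π⊥(m,n) = m -0.2361·n.
candidate 1: (m,n)=(17,4) → π∥ = 17+4·λ ≈ 33.9443, π⊥ = 17+4·λ' ≈ 16.0557 ∉ [-1.8, -0.6) ⇒ out
candidate 2: (m,n)=(3,22) → π∥ = 3+22·λ ≈ 96.1935, π⊥ = 3+22·λ' ≈ -2.1935 ∉ [-1.8, -0.6) ⇒ out
candidate 3: (m,n)=(19,2) → π∥ = 19+2·λ ≈ 27.4721, π⊥ = 19+2·λ' ≈ 18.5279 ∉ [-1.8, -0.6) ⇒ out
candidate 4: (m,n)=(-6,-19) → π∥ = -6-19·λ ≈ -86.4853, π⊥ = -6-19·λ' ≈ -1.5147 ∈ [-1.8, -0.6) ⇒ IN Λ
candidate 5: (m,n)=(4,19) → π∥ = 4+19·λ ≈ 84.4853, π⊥ = 4+19·λ' ≈ -0.4853 ∉ [-1.8, -0.6) ⇒ out
candidate 6: (m,n)=(3,13) → π∥ = 3+13·λ ≈ 58.0689, π⊥ = 3+13·λ' ≈ -0.0689 ∉ [-1.8, -0.6) ⇒ out
candidate 7: (m,n)=(0,6) → π∥ = 0+6·λ ≈ 25.4164, π⊥ = 0+6·λ' ≈ -1.4164 ∈ [-1.8, -0.6) ⇒ IN Λ
candidate 8: (m,n)=(-7,-22) → π∥ = -7-22·λ ≈ -100.1935, π⊥ = -7-22·λ' ≈ -1.8065 ∉ [-1.8, -0.6) ⇒ out

4, 7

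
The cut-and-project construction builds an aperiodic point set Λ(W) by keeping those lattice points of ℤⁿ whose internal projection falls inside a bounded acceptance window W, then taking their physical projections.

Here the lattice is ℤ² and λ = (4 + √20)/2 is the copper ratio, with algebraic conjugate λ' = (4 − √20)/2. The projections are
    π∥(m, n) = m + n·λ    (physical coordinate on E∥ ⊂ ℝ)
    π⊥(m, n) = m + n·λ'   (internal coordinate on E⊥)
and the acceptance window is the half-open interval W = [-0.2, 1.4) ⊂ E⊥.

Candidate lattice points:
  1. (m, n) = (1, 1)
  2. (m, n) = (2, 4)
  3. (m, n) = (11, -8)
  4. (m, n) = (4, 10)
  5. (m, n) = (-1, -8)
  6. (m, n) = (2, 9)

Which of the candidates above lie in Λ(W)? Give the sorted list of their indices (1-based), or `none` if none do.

1, 2, 5, 6

Compute λ' = (4−√20)/2 = -0.23607, so π⊥(m,n) = m -0.23607·n.
[1] lift (1,1): star map gives 0.76393; window check -0.2 ≤ 0.76393 < 1.4 is true → IN Λ
[2] lift (2,4): star map gives 1.05573; window check -0.2 ≤ 1.05573 < 1.4 is true → IN Λ
[3] lift (11,-8): star map gives 12.88854; window check -0.2 ≤ 12.88854 < 1.4 is false → out
[4] lift (4,10): star map gives 1.63932; window check -0.2 ≤ 1.63932 < 1.4 is false → out
[5] lift (-1,-8): star map gives 0.88854; window check -0.2 ≤ 0.88854 < 1.4 is true → IN Λ
[6] lift (2,9): star map gives -0.12461; window check -0.2 ≤ -0.12461 < 1.4 is true → IN Λ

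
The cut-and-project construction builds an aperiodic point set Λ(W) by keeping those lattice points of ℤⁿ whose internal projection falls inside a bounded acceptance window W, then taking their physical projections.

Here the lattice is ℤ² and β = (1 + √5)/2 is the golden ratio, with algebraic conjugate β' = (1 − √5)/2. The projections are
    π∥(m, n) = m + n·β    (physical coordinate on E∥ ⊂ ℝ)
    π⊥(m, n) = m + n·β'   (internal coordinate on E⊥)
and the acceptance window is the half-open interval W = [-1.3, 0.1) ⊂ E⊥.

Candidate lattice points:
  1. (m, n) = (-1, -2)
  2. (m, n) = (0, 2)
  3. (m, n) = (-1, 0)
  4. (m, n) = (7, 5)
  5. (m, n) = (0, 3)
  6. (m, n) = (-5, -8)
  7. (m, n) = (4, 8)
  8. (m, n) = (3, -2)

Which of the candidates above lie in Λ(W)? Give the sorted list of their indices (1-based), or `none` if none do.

2, 3, 6, 7

Numerically β ≈ 1.6180 and β' = −1/β ≈ -0.6180.
[1] lift (-1,-2): star map gives 0.2361; window check -1.3 ≤ 0.2361 < 0.1 is false → out
[2] lift (0,2): star map gives -1.2361; window check -1.3 ≤ -1.2361 < 0.1 is true → IN Λ
[3] lift (-1,0): star map gives -1.0000; window check -1.3 ≤ -1.0000 < 0.1 is true → IN Λ
[4] lift (7,5): star map gives 3.9098; window check -1.3 ≤ 3.9098 < 0.1 is false → out
[5] lift (0,3): star map gives -1.8541; window check -1.3 ≤ -1.8541 < 0.1 is false → out
[6] lift (-5,-8): star map gives -0.0557; window check -1.3 ≤ -0.0557 < 0.1 is true → IN Λ
[7] lift (4,8): star map gives -0.9443; window check -1.3 ≤ -0.9443 < 0.1 is true → IN Λ
[8] lift (3,-2): star map gives 4.2361; window check -1.3 ≤ 4.2361 < 0.1 is false → out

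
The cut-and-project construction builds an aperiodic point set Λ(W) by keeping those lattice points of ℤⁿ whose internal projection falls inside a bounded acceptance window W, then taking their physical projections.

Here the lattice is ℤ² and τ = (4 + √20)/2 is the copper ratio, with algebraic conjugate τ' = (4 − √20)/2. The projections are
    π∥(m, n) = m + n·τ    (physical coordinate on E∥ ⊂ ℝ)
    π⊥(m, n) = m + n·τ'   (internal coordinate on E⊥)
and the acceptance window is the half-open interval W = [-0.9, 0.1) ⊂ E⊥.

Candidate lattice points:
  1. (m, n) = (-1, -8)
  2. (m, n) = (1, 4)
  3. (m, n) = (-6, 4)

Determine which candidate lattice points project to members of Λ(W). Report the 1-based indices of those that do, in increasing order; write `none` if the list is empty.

2

Numerically τ ≈ 4.2361 and τ' = −1/τ ≈ -0.2361.
#1 (-1,-8): internal coord -1 + (-8)·τ' = +0.8885; +0.8885 ∉ [-0.9, 0.1) → out
#2 (1,4): internal coord 1 + (4)·τ' = +0.0557; +0.0557 ∈ [-0.9, 0.1) → IN Λ
#3 (-6,4): internal coord -6 + (4)·τ' = -6.9443; -6.9443 ∉ [-0.9, 0.1) → out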